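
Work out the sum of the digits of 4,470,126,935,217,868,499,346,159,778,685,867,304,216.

4+4+7+0+1+2+6+9+3+5+2+1+7+8+6+8+4+9+9+3+4+6+1+5+9+7+7+8+6+8+5+8+6+7+3+0+4+2+1+6 = 201

201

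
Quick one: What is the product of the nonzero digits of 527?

70

5×2×7 = 70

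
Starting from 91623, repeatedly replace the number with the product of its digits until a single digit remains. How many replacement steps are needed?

3

91623 → 324 → 24 → 8 (3 steps)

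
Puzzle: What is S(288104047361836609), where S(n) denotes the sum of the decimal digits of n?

76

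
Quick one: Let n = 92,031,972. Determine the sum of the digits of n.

9+2+0+3+1+9+7+2 = 33

33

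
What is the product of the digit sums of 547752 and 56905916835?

S(547752) = 5+4+7+7+5+2 = 30.
S(56905916835) = 5+6+9+0+5+9+1+6+8+3+5 = 57.
30 · 57 = 1710.

1710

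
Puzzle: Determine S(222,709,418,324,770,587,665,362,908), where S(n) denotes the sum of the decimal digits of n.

2+2+2+7+0+9+4+1+8+3+2+4+7+7+0+5+8+7+6+6+5+3+6+2+9+0+8 = 123

123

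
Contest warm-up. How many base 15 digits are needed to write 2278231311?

2278231311 in base 15 is D5021776, which has 8 digits.

8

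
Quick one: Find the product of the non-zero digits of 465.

120

4×6×5 = 120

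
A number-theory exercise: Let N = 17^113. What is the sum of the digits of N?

647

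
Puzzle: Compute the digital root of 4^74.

7

The digital root of n equals n mod 9 (or 9 when 9 | n), so we need 4^74 mod 9.
4^74 ≡ 7 (mod 9), so the digital root is 7.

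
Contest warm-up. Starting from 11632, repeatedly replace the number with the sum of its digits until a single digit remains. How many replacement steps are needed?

2

11632 → 13 → 4 (2 steps)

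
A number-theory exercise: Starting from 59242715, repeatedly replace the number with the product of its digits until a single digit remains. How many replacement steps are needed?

59242715 → 25200 → 0 (2 steps)

2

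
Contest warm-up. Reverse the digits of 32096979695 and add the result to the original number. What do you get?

91794948718

Reverse of 32096979695 is 59697969023.
32096979695 + 59697969023 = 91794948718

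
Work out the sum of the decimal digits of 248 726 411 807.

50

2+4+8+7+2+6+4+1+1+8+0+7 = 50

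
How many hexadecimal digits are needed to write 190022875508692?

12

190022875508692 in base 16 is ACD325FE6FD4, which has 12 digits.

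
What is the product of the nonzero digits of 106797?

1×6×7×9×7 = 2646

2646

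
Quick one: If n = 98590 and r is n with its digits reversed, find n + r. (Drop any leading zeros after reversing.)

108179

Reverse of 98590 is 9589.
98590 + 9589 = 108179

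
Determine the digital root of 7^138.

1

The digital root of n equals n mod 9 (or 9 when 9 | n), so we need 7^138 mod 9.
7^138 ≡ 1 (mod 9), so the digital root is 1.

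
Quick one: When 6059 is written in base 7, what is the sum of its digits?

17

6059 in base 7 is 23444.
Digit sum: 2+3+4+4+4 = 17.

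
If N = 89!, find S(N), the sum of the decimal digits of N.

89! = 16507955160908461081216919262453619309839666236496541854913520707833171034378509739399912570787600662729080382999756800000000000000000000
Sum of its 137 digits: 549.

549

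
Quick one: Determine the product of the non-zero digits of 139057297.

119070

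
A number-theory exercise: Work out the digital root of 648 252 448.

6+4+8+2+5+2+4+4+8 = 43
4+3 = 7

7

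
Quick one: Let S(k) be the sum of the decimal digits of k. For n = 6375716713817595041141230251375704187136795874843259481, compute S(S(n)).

First digit sum: 241.
2+4+1 = 7.

7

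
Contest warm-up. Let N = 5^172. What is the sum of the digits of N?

5^172 = 1670477943807622278837835291969676174259498050065655436226210932600249150616956474169061408474590280093252658843994140625
Sum of its 121 digits: 544.

544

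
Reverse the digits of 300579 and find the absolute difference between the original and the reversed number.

674424

Reverse of 300579 is 975003.
|300579 − 975003| = 674424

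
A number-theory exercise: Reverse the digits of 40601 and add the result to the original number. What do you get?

51205

Reverse of 40601 is 10604.
40601 + 10604 = 51205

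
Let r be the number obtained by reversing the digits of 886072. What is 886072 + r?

1156760

Reverse of 886072 is 270688.
886072 + 270688 = 1156760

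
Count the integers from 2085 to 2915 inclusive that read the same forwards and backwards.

8

The integers in [2085, 2915] that read the same forwards and backwards: 2112, 2222, 2332, 2442, 2552, 2662, 2772, 2882.
8 qualify.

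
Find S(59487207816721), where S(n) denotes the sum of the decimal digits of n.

5+9+4+8+7+2+0+7+8+1+6+7+2+1 = 67

67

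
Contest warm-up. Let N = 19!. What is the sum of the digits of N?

45

19! = 121645100408832000
Sum of its 18 digits: 45.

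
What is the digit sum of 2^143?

185

2^143 = 11150372599265311570767859136324180752990208
Sum of its 44 digits: 185.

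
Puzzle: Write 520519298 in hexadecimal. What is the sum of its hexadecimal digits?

53

520519298 in base 16 is 1F067E82.
Digit sum: 1+15+0+6+7+14+8+2 = 53.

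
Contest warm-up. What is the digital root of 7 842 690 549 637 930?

1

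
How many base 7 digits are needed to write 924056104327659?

18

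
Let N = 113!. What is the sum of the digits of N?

666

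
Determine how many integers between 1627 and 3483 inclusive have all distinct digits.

930

The integers in [1627, 3483] that have all distinct digits: 1627, 1628, 1629, 1630, 1632, 1634, …, 3481, 3482.
930 qualify.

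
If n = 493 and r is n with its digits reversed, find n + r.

887

Reverse of 493 is 394.
493 + 394 = 887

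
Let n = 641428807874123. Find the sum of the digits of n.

65

6+4+1+4+2+8+8+0+7+8+7+4+1+2+3 = 65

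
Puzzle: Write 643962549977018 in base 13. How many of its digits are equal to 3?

1

643962549977018 in base 13 is 2184253C1C77AC.
The digit 3 appears 1 time.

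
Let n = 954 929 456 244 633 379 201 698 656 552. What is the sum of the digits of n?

149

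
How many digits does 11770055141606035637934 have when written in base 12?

11770055141606035637934 in base 12 is 30A118B8B390A24B56926, which has 21 digits.

21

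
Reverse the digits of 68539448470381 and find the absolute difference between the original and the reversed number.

50231963976795

Reverse of 68539448470381 is 18307484493586.
|68539448470381 − 18307484493586| = 50231963976795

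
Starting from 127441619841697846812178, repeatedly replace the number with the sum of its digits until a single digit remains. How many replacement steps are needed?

127441619841697846812178 → 115 → 7 (2 steps)

2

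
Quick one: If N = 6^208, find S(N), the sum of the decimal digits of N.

675

6^208 = 716902475118262214817011779393196661223001384517326117611478588644678638278414107572257870390965072733283553862876694482148415089417201250632070732438043011055616
Sum of its 162 digits: 675.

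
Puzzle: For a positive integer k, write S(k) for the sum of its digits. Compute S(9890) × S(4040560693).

S(9890) = 9+8+9+0 = 26.
S(4040560693) = 4+0+4+0+5+6+0+6+9+3 = 37.
26 · 37 = 962.

962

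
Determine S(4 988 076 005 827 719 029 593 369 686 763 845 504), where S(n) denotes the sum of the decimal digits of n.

189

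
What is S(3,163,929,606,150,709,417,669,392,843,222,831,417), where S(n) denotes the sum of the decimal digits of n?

159

3+1+6+3+9+2+9+6+0+6+1+5+0+7+0+9+4+1+7+6+6+9+3+9+2+8+4+3+2+2+2+8+3+1+4+1+7 = 159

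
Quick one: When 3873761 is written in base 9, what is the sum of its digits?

3873761 in base 9 is 7253718.
Digit sum: 7+2+5+3+7+1+8 = 33.

33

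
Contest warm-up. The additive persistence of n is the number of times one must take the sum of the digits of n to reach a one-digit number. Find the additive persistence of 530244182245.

2

530244182245 → 40 → 4 (2 steps)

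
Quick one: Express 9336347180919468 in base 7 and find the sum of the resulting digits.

66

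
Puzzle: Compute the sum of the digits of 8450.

17

8+4+5+0 = 17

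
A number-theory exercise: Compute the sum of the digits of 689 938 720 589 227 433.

95

6+8+9+9+3+8+7+2+0+5+8+9+2+2+7+4+3+3 = 95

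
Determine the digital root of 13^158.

The digital root of n equals n mod 9 (or 9 when 9 | n), so we need 13^158 mod 9.
13^158 ≡ 7 (mod 9), so the digital root is 7.

7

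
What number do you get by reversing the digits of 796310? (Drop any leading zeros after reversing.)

13697

Reversing 796310 gives 13697.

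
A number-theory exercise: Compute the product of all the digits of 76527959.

7×6×5×2×7×9×5×9 = 1190700

1190700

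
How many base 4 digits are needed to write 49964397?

13

49964397 in base 4 is 2332212111231, which has 13 digits.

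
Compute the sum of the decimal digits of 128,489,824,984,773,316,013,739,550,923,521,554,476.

1+2+8+4+8+9+8+2+4+9+8+4+7+7+3+3+1+6+0+1+3+7+3+9+5+5+0+9+2+3+5+2+1+5+5+4+4+7+6 = 180

180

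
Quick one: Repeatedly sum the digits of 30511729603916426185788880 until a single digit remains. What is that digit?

1

3+0+5+1+1+7+2+9+6+0+3+9+1+6+4+2+6+1+8+5+7+8+8+8+8+0 = 118
1+1+8 = 10
1+0 = 1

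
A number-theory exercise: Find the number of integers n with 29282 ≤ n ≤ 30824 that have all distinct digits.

512

The integers in [29282, 30824] that have all distinct digits: 29301, 29304, 29305, 29306, 29307, 29308, …, 30821, 30824.
512 qualify.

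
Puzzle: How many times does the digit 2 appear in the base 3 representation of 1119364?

6

1119364 in base 3 is 2002212110221.
The digit 2 appears 6 times.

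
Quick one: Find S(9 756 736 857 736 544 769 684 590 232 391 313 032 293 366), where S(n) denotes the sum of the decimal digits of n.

207

9+7+5+6+7+3+6+8+5+7+7+3+6+5+4+4+7+6+9+6+8+4+5+9+0+2+3+2+3+9+1+3+1+3+0+3+2+2+9+3+3+6+6 = 207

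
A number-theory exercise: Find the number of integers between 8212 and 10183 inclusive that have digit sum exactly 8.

15

The integers in [8212, 10183] that have digit sum exactly 8: 10007, 10016, 10025, 10034, 10043, 10052, …, 10151, 10160.
15 qualify.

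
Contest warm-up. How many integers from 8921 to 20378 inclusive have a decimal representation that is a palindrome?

The integers in [8921, 20378] that have a decimal representation that is a palindrome: 8998, 9009, 9119, 9229, 9339, 9449, …, 20202, 20302.
115 qualify.

115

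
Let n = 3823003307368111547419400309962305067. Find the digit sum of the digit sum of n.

First digit sum: 133.
1+3+3 = 7.

7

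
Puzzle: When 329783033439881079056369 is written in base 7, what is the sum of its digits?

83

329783033439881079056369 in base 7 is 5006242300414540026246666320.
Digit sum: 5+0+0+6+2+4+2+3+0+0+4+1+4+5+4+0+0+2+6+2+4+6+6+6+6+3+2+0 = 83.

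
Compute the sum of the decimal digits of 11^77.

374

11^77 = 153899339938802847342210814700727379821510132674077624739758935683724239067693371
Sum of its 81 digits: 374.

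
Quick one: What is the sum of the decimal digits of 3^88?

198

3^88 = 969773729787523602876821942164080815560161
Sum of its 42 digits: 198.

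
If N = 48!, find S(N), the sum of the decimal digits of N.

234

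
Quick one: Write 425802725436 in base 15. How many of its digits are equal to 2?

425802725436 in base 15 is B121CD0776.
The digit 2 appears 1 time.

1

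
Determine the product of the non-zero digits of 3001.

3×1 = 3

3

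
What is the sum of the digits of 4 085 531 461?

37

4+0+8+5+5+3+1+4+6+1 = 37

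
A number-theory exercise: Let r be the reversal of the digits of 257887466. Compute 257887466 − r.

Reverse of 257887466 is 664788752.
257887466 − 664788752 = -406901286

-406901286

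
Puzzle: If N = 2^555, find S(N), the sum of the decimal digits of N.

2^555 = 117936325775673167257548580655883402841153788138013763386756446882675755074754651627691460161801836485670886719711370153117830769685149769767544820357271751364043603968
Sum of its 168 digits: 791.

791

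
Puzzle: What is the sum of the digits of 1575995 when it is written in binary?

1575995 in base 2 is 110000000110000111011.
Digit sum: 1+1+0+0+0+0+0+0+0+1+1+0+0+0+0+1+1+1+0+1+1 = 9.

9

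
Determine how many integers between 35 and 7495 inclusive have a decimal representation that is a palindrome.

161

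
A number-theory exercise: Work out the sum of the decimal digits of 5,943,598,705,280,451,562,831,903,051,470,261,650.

5+9+4+3+5+9+8+7+0+5+2+8+0+4+5+1+5+6+2+8+3+1+9+0+3+0+5+1+4+7+0+2+6+1+6+5+0 = 149

149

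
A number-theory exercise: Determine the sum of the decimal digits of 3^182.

360

3^182 = 685596132412797531053607549485540055753823212621556770516014091704614236087297342176409
Sum of its 87 digits: 360.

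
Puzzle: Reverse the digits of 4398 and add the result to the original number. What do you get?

Reverse of 4398 is 8934.
4398 + 8934 = 13332

13332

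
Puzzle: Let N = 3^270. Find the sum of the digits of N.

576

3^270 = 664873118457859565327991287081559533294912222632819802610568135499305204269921340346297290809262484944930020118813628984214441849
Sum of its 129 digits: 576.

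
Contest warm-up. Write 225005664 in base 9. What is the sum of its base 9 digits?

225005664 in base 9 is 520343663.
Digit sum: 5+2+0+3+4+3+6+6+3 = 32.

32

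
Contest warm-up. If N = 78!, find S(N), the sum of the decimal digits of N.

78! = 11324281178206297831457521158732046228731749579488251990048962825668835325234200766245086213177344000000000000000000
Sum of its 116 digits: 423.

423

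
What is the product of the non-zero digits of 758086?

7×5×8×8×6 = 13440

13440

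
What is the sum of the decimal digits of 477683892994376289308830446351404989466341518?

4+7+7+6+8+3+8+9+2+9+9+4+3+7+6+2+8+9+3+0+8+8+3+0+4+4+6+3+5+1+4+0+4+9+8+9+4+6+6+3+4+1+5+1+8 = 228

228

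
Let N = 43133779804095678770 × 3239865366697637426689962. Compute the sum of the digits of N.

183

43133779804095678770 × 3239865366697637426689962 = 139747639322051593743125242396019108735506740
Sum of its 45 digits: 183.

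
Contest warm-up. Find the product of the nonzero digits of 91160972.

6804

9×1×1×6×9×7×2 = 6804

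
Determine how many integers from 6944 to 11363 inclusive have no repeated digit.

1872

The integers in [6944, 11363] that have no repeated digit: 6945, 6947, 6948, 6950, 6951, 6952, …, 10986, 10987.
1872 qualify.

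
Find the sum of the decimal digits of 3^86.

171

3^86 = 107752636643058178097424660240453423951129
Sum of its 42 digits: 171.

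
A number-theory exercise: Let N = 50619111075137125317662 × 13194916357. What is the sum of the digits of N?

158

50619111075137125317662 × 13194916357 = 667914936702126710871977144797334
Sum of its 33 digits: 158.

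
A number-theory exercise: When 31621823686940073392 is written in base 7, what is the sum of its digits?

31621823686940073392 in base 7 is 110420535250625410114211.
Digit sum: 1+1+0+4+2+0+5+3+5+2+5+0+6+2+5+4+1+0+1+1+4+2+1+1 = 56.

56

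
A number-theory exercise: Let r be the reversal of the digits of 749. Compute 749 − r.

Reverse of 749 is 947.
749 − 947 = -198

-198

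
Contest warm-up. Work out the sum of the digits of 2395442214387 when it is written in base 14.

79

2395442214387 in base 14 is 83D235C3CD5.
Digit sum: 8+3+13+2+3+5+12+3+12+13+5 = 79.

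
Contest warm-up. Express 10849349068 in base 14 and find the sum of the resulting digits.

77

10849349068 in base 14 is 74CC965AC.
Digit sum: 7+4+12+12+9+6+5+10+12 = 77.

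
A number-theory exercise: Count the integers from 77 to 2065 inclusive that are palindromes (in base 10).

The integers in [77, 2065] that are palindromes (in base 10): 77, 88, 99, 101, 111, 121, …, 1991, 2002.
104 qualify.

104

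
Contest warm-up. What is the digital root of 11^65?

5

The digital root of n equals n mod 9 (or 9 when 9 | n), so we need 11^65 mod 9.
11^65 ≡ 5 (mod 9), so the digital root is 5.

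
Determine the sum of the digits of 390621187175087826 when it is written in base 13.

390621187175087826 in base 13 is 782930AB821C0AA9.
Digit sum: 7+8+2+9+3+0+10+11+8+2+1+12+0+10+10+9 = 102.

102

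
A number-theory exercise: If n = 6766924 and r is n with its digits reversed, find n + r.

Reverse of 6766924 is 4296676.
6766924 + 4296676 = 11063600

11063600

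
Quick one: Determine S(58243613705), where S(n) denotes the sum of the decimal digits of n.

44

5+8+2+4+3+6+1+3+7+0+5 = 44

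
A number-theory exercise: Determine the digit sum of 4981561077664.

64

4+9+8+1+5+6+1+0+7+7+6+6+4 = 64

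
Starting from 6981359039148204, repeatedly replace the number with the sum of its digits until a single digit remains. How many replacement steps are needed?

2

6981359039148204 → 72 → 9 (2 steps)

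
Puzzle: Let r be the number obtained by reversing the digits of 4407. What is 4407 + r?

Reverse of 4407 is 7044.
4407 + 7044 = 11451

11451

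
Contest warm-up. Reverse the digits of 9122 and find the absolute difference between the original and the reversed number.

6903

Reverse of 9122 is 2219.
|9122 − 2219| = 6903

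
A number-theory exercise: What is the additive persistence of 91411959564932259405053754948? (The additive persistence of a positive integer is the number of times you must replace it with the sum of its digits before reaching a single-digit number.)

3

91411959564932259405053754948 → 138 → 12 → 3 (3 steps)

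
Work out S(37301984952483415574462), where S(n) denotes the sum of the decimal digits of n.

3+7+3+0+1+9+8+4+9+5+2+4+8+3+4+1+5+5+7+4+4+6+2 = 104

104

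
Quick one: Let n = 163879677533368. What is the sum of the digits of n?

1+6+3+8+7+9+6+7+7+5+3+3+3+6+8 = 82

82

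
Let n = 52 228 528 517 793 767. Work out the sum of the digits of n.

5+2+2+2+8+5+2+8+5+1+7+7+9+3+7+6+7 = 86

86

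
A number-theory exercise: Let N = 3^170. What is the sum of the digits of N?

3^170 = 1290070078170102666248196035845070394933441741644993085810116441344597492642263849
Sum of its 82 digits: 342.

342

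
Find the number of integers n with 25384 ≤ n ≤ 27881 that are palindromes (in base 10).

The integers in [25384, 27881] that are palindromes (in base 10): 25452, 25552, 25652, 25752, 25852, 25952, …, 27772, 27872.
25 qualify.

25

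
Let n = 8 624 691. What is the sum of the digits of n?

8+6+2+4+6+9+1 = 36

36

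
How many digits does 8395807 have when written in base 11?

7

8395807 in base 11 is 4814992, which has 7 digits.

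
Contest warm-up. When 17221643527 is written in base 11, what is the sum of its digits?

17221643527 in base 11 is 7338194750.
Digit sum: 7+3+3+8+1+9+4+7+5+0 = 47.

47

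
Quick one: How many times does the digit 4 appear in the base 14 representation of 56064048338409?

1

56064048338409 in base 14 is DBB72B7C470D.
The digit 4 appears 1 time.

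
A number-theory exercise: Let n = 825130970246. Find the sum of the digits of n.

47

8+2+5+1+3+0+9+7+0+2+4+6 = 47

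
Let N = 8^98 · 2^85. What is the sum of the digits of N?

8^98 · 2^85 = 1231312693637327475383720003129487931408741852202045208373384168882678805359287831606695820465153613775207124697088
Sum of its 115 digits: 497.

497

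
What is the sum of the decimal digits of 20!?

54

20! = 2432902008176640000
Sum of its 19 digits: 54.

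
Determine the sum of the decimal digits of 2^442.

2^442 = 11356855067118857664833184498250070849275646260739344691898284362197488876771842551971735167402555711886914400097909030211478150447104
Sum of its 134 digits: 610.

610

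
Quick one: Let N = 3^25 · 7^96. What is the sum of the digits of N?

3^25 · 7^96 = 1141414037532698627326867321133508890037905807263636566738066026197491013244261448400864206243
Sum of its 94 digits: 378.

378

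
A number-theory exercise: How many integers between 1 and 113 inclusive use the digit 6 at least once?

The integers in [1, 113] that use the digit 6 at least once: 6, 16, 26, 36, 46, 56, …, 96, 106.
20 qualify.

20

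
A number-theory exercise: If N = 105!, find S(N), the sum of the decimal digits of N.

105! = 1081396758240290900504101305800329649720646107774902579144176636573226531909905153326984536526808240339776398934872029657993872907813436816097280000000000000000000000000
Sum of its 169 digits: 648.

648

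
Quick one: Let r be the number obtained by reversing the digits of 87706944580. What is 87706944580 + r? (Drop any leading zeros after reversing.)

96251905358

Reverse of 87706944580 is 8544960778.
87706944580 + 8544960778 = 96251905358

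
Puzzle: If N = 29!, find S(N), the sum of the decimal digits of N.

126

29! = 8841761993739701954543616000000
Sum of its 31 digits: 126.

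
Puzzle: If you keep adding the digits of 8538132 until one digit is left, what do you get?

3

8+5+3+8+1+3+2 = 30
3+0 = 3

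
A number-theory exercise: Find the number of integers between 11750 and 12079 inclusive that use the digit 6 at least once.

69

The integers in [11750, 12079] that use the digit 6 at least once: 11756, 11760, 11761, 11762, 11763, 11764, …, 12069, 12076.
69 qualify.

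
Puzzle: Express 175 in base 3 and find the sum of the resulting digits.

5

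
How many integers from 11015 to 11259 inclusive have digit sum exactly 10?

22

The integers in [11015, 11259] that have digit sum exactly 10: 11017, 11026, 11035, 11044, 11053, 11062, …, 11242, 11251.
22 qualify.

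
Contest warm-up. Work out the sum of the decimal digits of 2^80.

112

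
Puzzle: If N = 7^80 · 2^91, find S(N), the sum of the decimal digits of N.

7^80 · 2^91 = 100362808657619133748003873731881943398562566579142950684621086249864407064120695384976494952448
Sum of its 96 digits: 449.

449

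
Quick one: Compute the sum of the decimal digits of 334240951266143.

53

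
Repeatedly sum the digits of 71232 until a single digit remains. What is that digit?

7+1+2+3+2 = 15
1+5 = 6

6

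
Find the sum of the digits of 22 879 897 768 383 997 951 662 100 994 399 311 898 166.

2+2+8+7+9+8+9+7+7+6+8+3+8+3+9+9+7+9+5+1+6+6+2+1+0+0+9+9+4+3+9+9+3+1+1+8+9+8+1+6+6 = 228

228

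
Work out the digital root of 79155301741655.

7+9+1+5+5+3+0+1+7+4+1+6+5+5 = 59
5+9 = 14
1+4 = 5

5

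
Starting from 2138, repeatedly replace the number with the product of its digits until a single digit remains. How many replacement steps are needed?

2138 → 48 → 32 → 6 (3 steps)

3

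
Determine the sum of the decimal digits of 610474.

22

6+1+0+4+7+4 = 22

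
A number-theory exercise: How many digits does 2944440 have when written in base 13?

2944440 in base 13 is 7C1295, which has 6 digits.

6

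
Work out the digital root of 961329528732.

3

9+6+1+3+2+9+5+2+8+7+3+2 = 57
5+7 = 12
1+2 = 3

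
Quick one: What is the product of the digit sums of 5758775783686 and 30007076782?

3280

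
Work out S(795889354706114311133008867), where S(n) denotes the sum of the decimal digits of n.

7+9+5+8+8+9+3+5+4+7+0+6+1+1+4+3+1+1+1+3+3+0+0+8+8+6+7 = 118

118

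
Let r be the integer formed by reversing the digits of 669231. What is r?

132966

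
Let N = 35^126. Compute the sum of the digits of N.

35^126 = 356922222111387367936226061223599400068782115424241548064382057082634968094227236353936444569830615951425942391757799683738688355635780624491989546708350412862476019881796673871576786041259765625
Sum of its 195 digits: 910.

910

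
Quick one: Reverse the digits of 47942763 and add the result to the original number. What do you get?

84667737

Reverse of 47942763 is 36724974.
47942763 + 36724974 = 84667737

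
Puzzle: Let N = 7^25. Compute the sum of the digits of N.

97

7^25 = 1341068619663964900807
Sum of its 22 digits: 97.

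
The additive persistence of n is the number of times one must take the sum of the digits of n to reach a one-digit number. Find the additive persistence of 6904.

6904 → 19 → 10 → 1 (3 steps)

3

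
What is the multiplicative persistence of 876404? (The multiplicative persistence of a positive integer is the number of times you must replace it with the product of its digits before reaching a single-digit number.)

876404 → 0 (1 step)

1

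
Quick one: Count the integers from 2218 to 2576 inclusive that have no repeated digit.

152

The integers in [2218, 2576] that have no repeated digit: 2301, 2304, 2305, 2306, 2307, 2308, …, 2574, 2576.
152 qualify.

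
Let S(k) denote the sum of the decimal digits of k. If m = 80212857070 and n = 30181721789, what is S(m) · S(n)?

1880

S(80212857070) = 8+0+2+1+2+8+5+7+0+7+0 = 40.
S(30181721789) = 3+0+1+8+1+7+2+1+7+8+9 = 47.
40 · 47 = 1880.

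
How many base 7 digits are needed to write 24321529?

24321529 in base 7 is 413505151, which has 9 digits.

9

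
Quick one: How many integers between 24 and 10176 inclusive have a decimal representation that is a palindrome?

189

The integers in [24, 10176] that have a decimal representation that is a palindrome: 33, 44, 55, 66, 77, 88, …, 10001, 10101.
189 qualify.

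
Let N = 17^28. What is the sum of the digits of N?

17^28 = 28351092476867700887730107366063041
Sum of its 35 digits: 145.

145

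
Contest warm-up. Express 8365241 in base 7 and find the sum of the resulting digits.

17

8365241 in base 7 is 131050313.
Digit sum: 1+3+1+0+5+0+3+1+3 = 17.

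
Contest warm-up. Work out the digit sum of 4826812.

31

4+8+2+6+8+1+2 = 31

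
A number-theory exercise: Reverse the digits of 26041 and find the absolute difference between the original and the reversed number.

Reverse of 26041 is 14062.
|26041 − 14062| = 11979

11979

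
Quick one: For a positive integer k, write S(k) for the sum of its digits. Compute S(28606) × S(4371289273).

1012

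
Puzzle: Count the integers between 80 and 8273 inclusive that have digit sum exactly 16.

575

The integers in [80, 8273] that have digit sum exactly 16: 88, 97, 169, 178, 187, 196, …, 8251, 8260.
575 qualify.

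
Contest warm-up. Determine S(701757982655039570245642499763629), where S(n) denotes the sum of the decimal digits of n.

164

7+0+1+7+5+7+9+8+2+6+5+5+0+3+9+5+7+0+2+4+5+6+4+2+4+9+9+7+6+3+6+2+9 = 164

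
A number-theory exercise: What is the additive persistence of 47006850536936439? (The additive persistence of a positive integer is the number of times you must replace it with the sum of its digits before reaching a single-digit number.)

3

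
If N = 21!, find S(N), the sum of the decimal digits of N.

21! = 51090942171709440000
Sum of its 20 digits: 63.

63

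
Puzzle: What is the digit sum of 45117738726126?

60

4+5+1+1+7+7+3+8+7+2+6+1+2+6 = 60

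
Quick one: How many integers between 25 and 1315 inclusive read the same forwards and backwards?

100

The integers in [25, 1315] that read the same forwards and backwards: 33, 44, 55, 66, 77, 88, …, 1111, 1221.
100 qualify.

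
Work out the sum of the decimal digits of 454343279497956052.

88

4+5+4+3+4+3+2+7+9+4+9+7+9+5+6+0+5+2 = 88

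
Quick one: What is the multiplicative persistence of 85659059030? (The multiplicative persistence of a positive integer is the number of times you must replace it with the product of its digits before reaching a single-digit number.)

1

85659059030 → 0 (1 step)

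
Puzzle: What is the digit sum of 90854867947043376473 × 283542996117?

90854867947043376473 × 283542996117 = 25761261469519067856914408155341
Sum of its 32 digits: 141.

141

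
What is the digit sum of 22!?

22! = 1124000727777607680000
Sum of its 22 digits: 72.

72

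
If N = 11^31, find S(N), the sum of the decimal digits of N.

11^31 = 191943424957750480504146841291811
Sum of its 33 digits: 137.

137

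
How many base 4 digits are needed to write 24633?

24633 in base 4 is 12000321, which has 8 digits.

8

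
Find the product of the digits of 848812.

4096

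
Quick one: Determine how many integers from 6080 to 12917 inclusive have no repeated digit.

The integers in [6080, 12917] that have no repeated digit: 6081, 6082, 6083, 6084, 6085, 6087, …, 12907, 12908.
2610 qualify.

2610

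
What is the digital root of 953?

8

9+5+3 = 17
1+7 = 8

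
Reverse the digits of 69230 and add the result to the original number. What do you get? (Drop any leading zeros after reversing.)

72526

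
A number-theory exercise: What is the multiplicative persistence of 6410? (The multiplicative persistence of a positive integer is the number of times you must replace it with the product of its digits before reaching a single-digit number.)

1

6410 → 0 (1 step)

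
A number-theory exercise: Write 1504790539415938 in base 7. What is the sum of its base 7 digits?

1504790539415938 in base 7 is 631650346236434035.
Digit sum: 6+3+1+6+5+0+3+4+6+2+3+6+4+3+4+0+3+5 = 64.

64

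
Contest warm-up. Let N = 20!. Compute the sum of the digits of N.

54

20! = 2432902008176640000
Sum of its 19 digits: 54.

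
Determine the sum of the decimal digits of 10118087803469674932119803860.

123

1+0+1+1+8+0+8+7+8+0+3+4+6+9+6+7+4+9+3+2+1+1+9+8+0+3+8+6+0 = 123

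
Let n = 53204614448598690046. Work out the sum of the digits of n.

88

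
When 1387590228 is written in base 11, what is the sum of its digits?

38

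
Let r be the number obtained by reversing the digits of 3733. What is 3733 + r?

Reverse of 3733 is 3373.
3733 + 3373 = 7106

7106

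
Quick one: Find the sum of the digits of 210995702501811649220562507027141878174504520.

165

2+1+0+9+9+5+7+0+2+5+0+1+8+1+1+6+4+9+2+2+0+5+6+2+5+0+7+0+2+7+1+4+1+8+7+8+1+7+4+5+0+4+5+2+0 = 165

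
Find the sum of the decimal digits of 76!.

76! = 1885494701666050254987932260861146558230394535379329335672487982961844043495537923117729972224000000000000000000
Sum of its 112 digits: 441.

441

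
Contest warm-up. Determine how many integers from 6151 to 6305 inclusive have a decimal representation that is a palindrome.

The integers in [6151, 6305] that have a decimal representation that is a palindrome: 6226.
1 qualifies.

1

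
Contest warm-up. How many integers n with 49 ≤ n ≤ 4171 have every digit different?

2298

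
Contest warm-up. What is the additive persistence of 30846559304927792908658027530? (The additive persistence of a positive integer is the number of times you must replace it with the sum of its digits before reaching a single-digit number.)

30846559304927792908658027530 → 136 → 10 → 1 (3 steps)

3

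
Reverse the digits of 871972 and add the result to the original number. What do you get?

1151150

Reverse of 871972 is 279178.
871972 + 279178 = 1151150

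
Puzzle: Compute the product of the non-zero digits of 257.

2×5×7 = 70

70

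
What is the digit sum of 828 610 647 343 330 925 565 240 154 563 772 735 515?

8+2+8+6+1+0+6+4+7+3+4+3+3+3+0+9+2+5+5+6+5+2+4+0+1+5+4+5+6+3+7+7+2+7+3+5+5+1+5 = 162

162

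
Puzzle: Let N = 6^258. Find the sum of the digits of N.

6^258 = 579458848406240214434223500888782946339168885292102639115348573677513995855323853219311343131022416265808170283823081861298536241983590416859000164507157759658643367825772134212782055832193117628399616
Sum of its 201 digits: 882.

882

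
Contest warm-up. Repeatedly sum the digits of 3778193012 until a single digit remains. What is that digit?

3+7+7+8+1+9+3+0+1+2 = 41
4+1 = 5
(Equivalently, 3778193012 mod 9 = 5.)

5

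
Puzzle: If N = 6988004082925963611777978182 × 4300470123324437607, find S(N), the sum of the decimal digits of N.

183

6988004082925963611777978182 × 4300470123324437607 = 30051702780292292255807095273411180642666290474
Sum of its 47 digits: 183.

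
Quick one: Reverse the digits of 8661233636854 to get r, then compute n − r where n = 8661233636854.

Reverse of 8661233636854 is 4586363321668.
8661233636854 − 4586363321668 = 4074870315186

4074870315186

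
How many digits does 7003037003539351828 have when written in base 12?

18

7003037003539351828 in base 12 is 31A651253AA7232104, which has 18 digits.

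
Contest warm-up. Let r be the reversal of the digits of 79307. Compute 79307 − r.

8910

Reverse of 79307 is 70397.
79307 − 70397 = 8910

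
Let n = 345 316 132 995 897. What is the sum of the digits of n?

75

3+4+5+3+1+6+1+3+2+9+9+5+8+9+7 = 75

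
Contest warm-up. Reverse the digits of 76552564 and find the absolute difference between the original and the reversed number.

30026997

Reverse of 76552564 is 46525567.
|76552564 − 46525567| = 30026997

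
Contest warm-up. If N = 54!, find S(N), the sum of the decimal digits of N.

261

54! = 230843697339241380472092742683027581083278564571807941132288000000000000
Sum of its 72 digits: 261.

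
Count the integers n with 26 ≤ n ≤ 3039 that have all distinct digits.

1737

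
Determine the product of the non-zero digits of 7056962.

7×5×6×9×6×2 = 22680

22680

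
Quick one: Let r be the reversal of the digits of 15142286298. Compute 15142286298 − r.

-74125937853

Reverse of 15142286298 is 89268224151.
15142286298 − 89268224151 = -74125937853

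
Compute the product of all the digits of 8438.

768

8×4×3×8 = 768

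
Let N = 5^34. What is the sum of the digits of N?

5^34 = 582076609134674072265625
Sum of its 24 digits: 103.

103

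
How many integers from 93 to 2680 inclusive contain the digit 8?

647

The integers in [93, 2680] that contain the digit 8: 98, 108, 118, 128, 138, 148, …, 2678, 2680.
647 qualify.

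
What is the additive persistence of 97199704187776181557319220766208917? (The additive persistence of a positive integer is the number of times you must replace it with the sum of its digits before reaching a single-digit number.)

97199704187776181557319220766208917 → 172 → 10 → 1 (3 steps)

3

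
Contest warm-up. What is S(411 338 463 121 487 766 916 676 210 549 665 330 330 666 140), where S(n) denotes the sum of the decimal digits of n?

183

4+1+1+3+3+8+4+6+3+1+2+1+4+8+7+7+6+6+9+1+6+6+7+6+2+1+0+5+4+9+6+6+5+3+3+0+3+3+0+6+6+6+1+4+0 = 183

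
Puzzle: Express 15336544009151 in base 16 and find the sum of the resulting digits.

101

15336544009151 in base 16 is DF2D141FBBF.
Digit sum: 13+15+2+13+1+4+1+15+11+11+15 = 101.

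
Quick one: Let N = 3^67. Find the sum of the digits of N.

162

3^67 = 92709463147897837085761925410587
Sum of its 32 digits: 162.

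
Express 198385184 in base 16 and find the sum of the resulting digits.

44

198385184 in base 16 is BD31E20.
Digit sum: 11+13+3+1+14+2+0 = 44.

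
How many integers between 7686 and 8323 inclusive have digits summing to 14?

The integers in [7686, 8323] that have digits summing to 14: 7700, 8006, 8015, 8024, 8033, 8042, …, 8312, 8321.
22 qualify.

22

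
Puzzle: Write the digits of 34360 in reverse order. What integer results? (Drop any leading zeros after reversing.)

6343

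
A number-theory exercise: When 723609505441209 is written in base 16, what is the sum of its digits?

723609505441209 in base 16 is 2921E778725B9.
Digit sum: 2+9+2+1+14+7+7+8+7+2+5+11+9 = 84.

84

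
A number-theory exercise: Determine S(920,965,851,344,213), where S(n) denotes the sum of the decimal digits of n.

9+2+0+9+6+5+8+5+1+3+4+4+2+1+3 = 62

62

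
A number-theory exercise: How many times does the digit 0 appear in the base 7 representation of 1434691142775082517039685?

5

1434691142775082517039685 in base 7 is 30555453220023313036564201545.
The digit 0 appears 5 times.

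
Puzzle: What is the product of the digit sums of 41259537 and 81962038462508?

S(41259537) = 4+1+2+5+9+5+3+7 = 36.
S(81962038462508) = 8+1+9+6+2+0+3+8+4+6+2+5+0+8 = 62.
36 · 62 = 2232.

2232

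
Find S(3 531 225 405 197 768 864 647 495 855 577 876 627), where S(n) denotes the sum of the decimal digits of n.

194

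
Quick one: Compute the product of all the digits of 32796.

2268

3×2×7×9×6 = 2268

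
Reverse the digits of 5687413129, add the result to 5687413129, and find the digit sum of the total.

47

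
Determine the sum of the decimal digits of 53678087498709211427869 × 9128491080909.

195

53678087498709211427869 × 9128491080909 = 489999942972219929569462903096452921
Sum of its 36 digits: 195.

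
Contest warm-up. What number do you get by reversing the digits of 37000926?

Reversing 37000926 gives 62900073.

62900073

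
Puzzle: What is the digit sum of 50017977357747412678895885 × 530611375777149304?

203

50017977357747412678895885 × 530611375777149304 = 26540107779384657835302539792896587516214040
Sum of its 44 digits: 203.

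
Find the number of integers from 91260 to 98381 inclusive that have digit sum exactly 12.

4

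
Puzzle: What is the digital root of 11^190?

7

The digital root of n equals n mod 9 (or 9 when 9 | n), so we need 11^190 mod 9.
11^190 ≡ 7 (mod 9), so the digital root is 7.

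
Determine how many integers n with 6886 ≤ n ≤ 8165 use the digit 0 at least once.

The integers in [6886, 8165] that use the digit 0 at least once: 6890, 6900, 6901, 6902, 6903, 6904, …, 8150, 8160.
407 qualify.

407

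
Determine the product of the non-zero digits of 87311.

8×7×3×1×1 = 168

168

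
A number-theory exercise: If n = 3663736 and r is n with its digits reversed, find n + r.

Reverse of 3663736 is 6373663.
3663736 + 6373663 = 10037399

10037399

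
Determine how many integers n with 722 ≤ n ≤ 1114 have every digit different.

The integers in [722, 1114] that have every digit different: 723, 724, 725, 726, 728, 729, …, 1097, 1098.
254 qualify.

254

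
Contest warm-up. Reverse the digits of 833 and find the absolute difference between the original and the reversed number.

Reverse of 833 is 338.
|833 − 338| = 495

495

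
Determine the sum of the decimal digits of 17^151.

17^151 = 627750587913620348268090553443567838127027230286753917528064566723168141200351214057503430482366332066015316410987469474881280782238055854711178375528302281207977023768167417690366277233
Sum of its 186 digits: 782.

782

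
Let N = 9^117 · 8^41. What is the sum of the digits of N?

9^117 · 8^41 = 47104572975589995208199235175967603752166644907503943508253190404766667158564907801709966074455527953148153211515097214659344759104355124628739325952
Sum of its 149 digits: 684.

684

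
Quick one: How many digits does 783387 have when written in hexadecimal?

5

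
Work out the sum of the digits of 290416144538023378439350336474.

2+9+0+4+1+6+1+4+4+5+3+8+0+2+3+3+7+8+4+3+9+3+5+0+3+3+6+4+7+4 = 121

121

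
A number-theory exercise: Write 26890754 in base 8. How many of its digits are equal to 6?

1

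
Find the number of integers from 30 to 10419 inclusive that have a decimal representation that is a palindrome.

The integers in [30, 10419] that have a decimal representation that is a palindrome: 33, 44, 55, 66, 77, 88, …, 10301, 10401.
192 qualify.

192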